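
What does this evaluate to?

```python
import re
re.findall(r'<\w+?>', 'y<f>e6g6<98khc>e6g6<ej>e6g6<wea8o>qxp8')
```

['<f>', '<98khc>', '<ej>', '<wea8o>']

Since nothing is captured, `findall` lists the 4 matched substrings directly.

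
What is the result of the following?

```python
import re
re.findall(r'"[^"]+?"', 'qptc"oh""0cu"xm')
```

['"oh"', '"0cu"']

Scanning left to right: at [4:8] → '"oh"'; at [8:13] → '"0cu"'.
No capturing groups, so `findall` returns the 2 full match strings.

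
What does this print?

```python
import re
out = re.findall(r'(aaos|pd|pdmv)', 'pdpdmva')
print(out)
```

Branches in `(...|...)` are attempted left-to-right; the first branch that allows the whole pattern to succeed is taken.
Matches: at [0:2] match 'pd', group 1 = 'pd'; at [2:4] match 'pd', group 1 = 'pd'.
Because there's exactly one group, `findall` drops the full match and keeps group 1 from each hit.

['pd', 'pd']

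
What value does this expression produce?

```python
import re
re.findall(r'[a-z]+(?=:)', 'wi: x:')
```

The `(?=…)`/`(?<=…)` assertion just peeks at neighbouring text; it doesn't advance the match position.
`findall` yields the raw match text (2 of them) because the pattern has no groups.

['wi', 'x']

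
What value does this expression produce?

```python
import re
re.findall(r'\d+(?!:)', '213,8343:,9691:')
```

The negative lookaround is zero-width — it rules out positions where the adjacent text would match, without consuming anything.
Since nothing is captured, `findall` lists the 3 matched substrings directly.

['213', '834', '969']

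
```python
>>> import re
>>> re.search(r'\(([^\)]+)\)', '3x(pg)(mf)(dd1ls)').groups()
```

`search` walks the string left to right and returns the first match it finds.
The match spans [2:6] → '(pg)'.
Captured: group 1 = 'pg'.

('pg',)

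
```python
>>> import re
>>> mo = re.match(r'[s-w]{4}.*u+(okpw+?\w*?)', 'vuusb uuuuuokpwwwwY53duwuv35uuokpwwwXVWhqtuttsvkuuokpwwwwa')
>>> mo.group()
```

`re.match` won't scan ahead — the pattern has to work from the very first character.
The match spans [0:54] → 'vuusb uuuuuokpwwwwY53duwuv35uuokpwwwXVWhqtuttsvkuuokpw'.

'vuusb uuuuuokpwwwwY53duwuv35uuokpwwwXVWhqtuttsvkuuokpw'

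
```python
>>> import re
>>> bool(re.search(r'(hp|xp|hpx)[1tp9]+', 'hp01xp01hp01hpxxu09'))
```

False

`re.search` tries every starting position until one works.
Here the pattern never matches, so the call returns None, and `bool(None)` is False.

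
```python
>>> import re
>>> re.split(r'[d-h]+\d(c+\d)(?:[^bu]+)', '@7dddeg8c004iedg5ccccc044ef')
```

['@7', 'c0', '']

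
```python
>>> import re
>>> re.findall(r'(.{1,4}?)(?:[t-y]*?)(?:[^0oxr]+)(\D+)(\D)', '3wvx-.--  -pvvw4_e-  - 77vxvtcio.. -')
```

The `?` after the quantifier makes it lazy — it takes as little as possible before letting the rest of the pattern try.
3 groups means each result is a tuple of 3 captured strings — 2 here.

[('3', 'x-.--  -pvv', 'w'), ('4', 'xvtcio.. ', '-')]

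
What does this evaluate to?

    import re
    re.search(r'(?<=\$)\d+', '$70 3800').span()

(1, 3)

Lookahead/lookbehind check context without consuming it, so the matched span excludes the asserted characters.
The match spans [1:3] → '70'.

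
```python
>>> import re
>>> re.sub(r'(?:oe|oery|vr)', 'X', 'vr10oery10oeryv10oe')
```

'X10Xry10Xryv10X'

Alternation tries branches left to right and keeps the first one that lets the overall match succeed at that position.
`sub` substitutes 'X' at each match site.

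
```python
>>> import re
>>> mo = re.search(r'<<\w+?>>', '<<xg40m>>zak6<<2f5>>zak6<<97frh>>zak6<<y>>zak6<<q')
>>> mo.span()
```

(0, 9)

`re.search` scans for the first position where the pattern succeeds.
The match spans [0:9] → '<<xg40m>>'.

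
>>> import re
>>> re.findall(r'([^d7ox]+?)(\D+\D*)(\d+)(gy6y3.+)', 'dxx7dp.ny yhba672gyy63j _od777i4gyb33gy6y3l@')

[('i4', 'gyb', '33', 'gy6y3l@')]

The pattern matches one or more of any character except [d7ox] (lazy) (captured); then one or more of a non-digit, then zero or more of a non-digit (captured); then one or more of a digit (captured); then the literal 'gy', then the literal '6y3', then one or more of any character (captured).
Lazy quantifiers expand one character at a time until the remainder of the pattern can match.
Walking the string: at [30:44] match 'i4gyb33gy6y3l@', groups = ('i4', 'gyb', '33', 'gy6y3l@').
`findall` packs the 4 group values into a tuple for every match.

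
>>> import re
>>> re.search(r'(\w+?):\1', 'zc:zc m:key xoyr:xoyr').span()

(0, 5)

A backreference is literal: `\1` must see the identical characters the first group matched.
The match spans [0:5] → 'zc:zc'.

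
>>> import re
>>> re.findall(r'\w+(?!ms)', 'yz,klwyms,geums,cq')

['yz', 'klwyms', 'geums', 'cq']

A negative assertion filters positions out without eating any characters.
Scanning left to right: at [0:2] → 'yz'; at [3:9] → 'klwyms'; at [10:15] → 'geums'; at [16:18] → 'cq'.
With no groups in the pattern, `findall` gives back each whole match — 4 here.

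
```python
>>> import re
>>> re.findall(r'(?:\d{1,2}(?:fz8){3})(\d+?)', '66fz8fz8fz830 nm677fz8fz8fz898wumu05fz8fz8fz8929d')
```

This matches 1 to 2 of a digit, then the literal 'fz8' repeated 3 times (non-capturing group); then one or more of a digit (lazy) (captured).
Matches: at [0:12] match '66fz8fz8fz83', group 1 = '3'; at [17:29] match '77fz8fz8fz89', group 1 = '9'; at [34:46] match '05fz8fz8fz89', group 1 = '9'.
With a single group, `findall` returns only what that group captured — 3 items.

['3', '9', '9']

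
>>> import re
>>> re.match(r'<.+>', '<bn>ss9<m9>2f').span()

(0, 11)

`re.match` only tries the pattern at the start of the string.
The match spans [0:11] → '<bn>ss9<m9>'.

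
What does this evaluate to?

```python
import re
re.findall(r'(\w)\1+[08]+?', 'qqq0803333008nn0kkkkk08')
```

The backreference `\1` re-matches whatever the first group consumed, character for character.
Scanning left to right: at [0:4] match 'qqq0', group 1 = 'q'; at [6:11] match '33330', group 1 = '3'; at [13:16] match 'nn0', group 1 = 'n'; at [16:22] match 'kkkkk0', group 1 = 'k'.
Because there's exactly one group, `findall` drops the full match and keeps group 1 from each hit.

['q', '3', 'n', 'k']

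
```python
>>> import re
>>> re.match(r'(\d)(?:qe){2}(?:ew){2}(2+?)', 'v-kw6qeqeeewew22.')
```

The pattern matches a digit (captured); then the literal 'qe' repeated 2 times, then the literal 'ew' repeated 2 times; then one or more of a literal '2' (lazy) (captured).
`re.match` only tries the pattern at the start of the string.
Here the pattern fails at index 0, so the call returns None.

None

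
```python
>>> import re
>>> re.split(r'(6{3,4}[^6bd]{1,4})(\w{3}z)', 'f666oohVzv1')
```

['f', '666o', 'ohVz', 'v1']

The pattern matches 3 to 4 of the literal '6', then 1 to 4 of any character except [6bd] (captured); then exactly 3 of a word character, then the literal 'z' (captured).
Because the pattern has a capturing group, `split` also inserts each captured text between the pieces.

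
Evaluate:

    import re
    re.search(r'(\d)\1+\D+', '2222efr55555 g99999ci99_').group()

'2222efr'

`\1` is not a pattern — it's the concrete string captured by group 1, re-applied verbatim.
The match spans [0:7] → '2222efr'.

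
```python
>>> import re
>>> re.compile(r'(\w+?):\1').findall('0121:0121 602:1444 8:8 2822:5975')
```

A backreference is literal: `\1` must see the identical characters the first group matched.
One capturing group, so `findall` returns just the captured substring from each match — 2 in all.

['0121', '8']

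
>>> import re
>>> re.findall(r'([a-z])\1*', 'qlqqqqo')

['q', 'l', 'q', 'o']

A backreference is literal: `\1` must see the identical characters the first group matched.
Scanning left to right: at [0:1] match 'q', group 1 = 'q'; at [1:2] match 'l', group 1 = 'l'; at [2:6] match 'qqqq', group 1 = 'q'; at [6:7] match 'o', group 1 = 'o'.
One capturing group, so `findall` returns just the captured substring from each match — 4 in all.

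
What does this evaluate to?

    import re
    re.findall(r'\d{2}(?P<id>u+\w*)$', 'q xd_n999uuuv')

['uuuv']

This matches exactly 2 of a digit; then one or more of a literal 'u', then zero or more of a word character (captured as 'id'); then anchored at the end.
With a single group, `findall` returns only what that group captured — 1 item.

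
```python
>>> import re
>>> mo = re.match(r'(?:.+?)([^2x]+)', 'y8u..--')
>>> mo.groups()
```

('8u..--',)

This matches one or more of any character (lazy) (non-capturing group); then one or more of any character except [2x] (captured).
A non-greedy quantifier consumes as few characters as it can — just enough that the remainder of the pattern still matches from where it stops; whatever follows it matches normally.
With `match`, the pattern is implicitly anchored at the beginning.
The match spans [0:7] → 'y8u..--'.
Captured: group 1 = '8u..--'.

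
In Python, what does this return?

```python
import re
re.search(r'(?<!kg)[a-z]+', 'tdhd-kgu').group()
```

'tdhd'

The negative lookahead/lookbehind blocks any match where the forbidden context is present.
The match spans [0:4] → 'tdhd'.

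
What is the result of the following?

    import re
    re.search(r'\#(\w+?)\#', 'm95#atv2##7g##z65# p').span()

(3, 9)

The match spans [3:9] → '#atv2#'.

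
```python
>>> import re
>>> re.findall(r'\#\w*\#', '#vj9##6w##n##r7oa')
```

Scanning left to right: at [0:5] → '#vj9#'; at [5:9] → '#6w#'; at [9:12] → '#n#'.
`findall` yields the raw match text (3 of them) because the pattern has no groups.

['#vj9#', '#6w#', '#n#']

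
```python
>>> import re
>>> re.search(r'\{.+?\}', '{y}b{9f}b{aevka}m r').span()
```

(0, 3)

The match spans [0:3] → '{y}'.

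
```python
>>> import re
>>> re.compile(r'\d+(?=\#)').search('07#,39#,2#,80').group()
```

The positive lookaround only admits positions where the adjacent text matches; those characters stay outside the span.
Unlike `match`, `search` isn't anchored — it looks for the pattern anywhere in the string.
The match spans [0:2] → '07'.

'07'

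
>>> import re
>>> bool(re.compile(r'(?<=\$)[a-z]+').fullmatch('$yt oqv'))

For `fullmatch`, every character of the input must be accounted for by the pattern.
Here the string isn't matched end-to-end, so the call returns None, and `bool(None)` is False.

False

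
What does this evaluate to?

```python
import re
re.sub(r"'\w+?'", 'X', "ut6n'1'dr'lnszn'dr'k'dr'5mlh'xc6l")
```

Every occurrence is swapped for 'X'.

'ut6nXdrXdrXdrXxc6l'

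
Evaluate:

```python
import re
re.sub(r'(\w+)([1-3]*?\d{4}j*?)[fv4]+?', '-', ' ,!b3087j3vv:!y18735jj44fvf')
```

' ,!b3087j3vv:!-4fvf'

This matches one or more of a word character (captured); then zero or more of a character in [1-3] (lazy), then exactly 4 of a digit, then zero or more of the literal 'j' (lazy) (captured); then one or more of one of [fv4] (lazy).
Matches: at [14:23] → 'y18735jj4'.
Each match is replaced by '-'.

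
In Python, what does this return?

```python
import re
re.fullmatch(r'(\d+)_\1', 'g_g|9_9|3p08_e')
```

None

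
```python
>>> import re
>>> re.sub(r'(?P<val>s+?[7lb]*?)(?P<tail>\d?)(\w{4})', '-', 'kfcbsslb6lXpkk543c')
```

With the lazy modifier that quantifier settles for the fewest repetitions that let the rest of the pattern succeed (the atoms after it are unaffected and can still be greedy).
Each match is replaced by '-'.

'kfcb-lXpkk543c'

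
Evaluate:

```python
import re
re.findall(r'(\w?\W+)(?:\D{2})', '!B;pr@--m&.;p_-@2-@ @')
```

['!', 'r@--', '.;', '2-@']

With a single group, `findall` returns only what that group captured — 4 items.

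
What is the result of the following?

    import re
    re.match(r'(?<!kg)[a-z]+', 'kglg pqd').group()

'kglg'

A negative assertion filters positions out without eating any characters.
`re.match` won't scan ahead — the pattern has to work from the very first character.
The match spans [0:4] → 'kglg'.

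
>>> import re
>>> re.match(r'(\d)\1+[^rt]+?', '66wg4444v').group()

'66w'

`\1` is not a pattern — it's the concrete string captured by group 1, re-applied verbatim.
`re.match` only tries the pattern at the start of the string.
The match spans [0:3] → '66w'.
Captured: group 1 = '6'.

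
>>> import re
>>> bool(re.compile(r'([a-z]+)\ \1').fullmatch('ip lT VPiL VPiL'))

False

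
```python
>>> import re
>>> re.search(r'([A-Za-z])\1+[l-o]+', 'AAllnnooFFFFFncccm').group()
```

'AAllnnoo'

A backreference is literal: `\1` must see the identical characters the first group matched.
The match spans [0:8] → 'AAllnnoo'.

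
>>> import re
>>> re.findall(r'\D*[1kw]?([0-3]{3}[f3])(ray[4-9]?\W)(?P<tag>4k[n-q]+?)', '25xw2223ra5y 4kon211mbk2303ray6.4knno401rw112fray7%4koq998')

A non-greedy quantifier consumes as few characters as it can — just enough that the remainder of the pattern still matches from where it stops; whatever follows it matches normally.
3 groups means each result is a tuple of 3 captured strings — 2 here.

[('2303', 'ray6.', '4kn'), ('112f', 'ray7%', '4ko')]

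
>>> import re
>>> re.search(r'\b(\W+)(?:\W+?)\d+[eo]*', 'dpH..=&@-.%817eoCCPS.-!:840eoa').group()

'..=&@-.%817eo'

The match spans [3:16] → '..=&@-.%817eo'.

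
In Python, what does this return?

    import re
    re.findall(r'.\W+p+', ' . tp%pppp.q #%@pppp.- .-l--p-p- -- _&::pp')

['p%pppp', 'q #%@pppp', 'l--p', '_&::pp']

This matches any character; then one or more of a non-word character, then one or more of the literal 'p'.
Matches: at [4:10] → 'p%pppp'; at [11:20] → 'q #%@pppp'; at [25:29] → 'l--p'; at [36:42] → '_&::pp'.
With no groups in the pattern, `findall` gives back each whole match — 4 here.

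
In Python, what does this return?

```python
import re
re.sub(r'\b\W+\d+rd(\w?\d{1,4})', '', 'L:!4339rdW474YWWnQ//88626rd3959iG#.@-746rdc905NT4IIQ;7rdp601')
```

'LYWWnQiGNT4IIQ'

Each match is replaced by ''.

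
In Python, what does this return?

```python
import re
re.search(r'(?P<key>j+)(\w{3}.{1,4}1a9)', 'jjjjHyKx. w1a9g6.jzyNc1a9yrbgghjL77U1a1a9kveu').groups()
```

('jjjj', 'HyKx. w1a9')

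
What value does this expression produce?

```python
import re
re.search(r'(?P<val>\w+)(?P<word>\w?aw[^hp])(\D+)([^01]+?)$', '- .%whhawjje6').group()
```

'whhawjje6'

This matches one or more of a word character (captured as 'val'); then optionally a word character, then the literal 'aw', then any character except [hp] (captured as 'word'); then one or more of a non-digit (captured); then one or more of any character except [01] (lazy) (captured); then anchored at the end.
The match spans [4:13] → 'whhawjje6'.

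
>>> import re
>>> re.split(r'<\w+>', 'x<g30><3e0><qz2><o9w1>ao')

Splitting on the pattern gives 5 pieces.

['x', '', '', '', 'ao']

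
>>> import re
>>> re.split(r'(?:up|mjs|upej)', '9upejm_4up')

['9', 'ejm_4', '']

`|` is ordered: at each position the engine commits to the first alternative that works.
Splitting on the pattern gives 3 pieces.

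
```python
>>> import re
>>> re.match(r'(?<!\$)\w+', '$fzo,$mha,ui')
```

None

A negative assertion filters positions out without eating any characters.
`match` is anchored at position 0; if the pattern doesn't fit there, it returns None.
Here the string doesn't start with a match, so the call returns None.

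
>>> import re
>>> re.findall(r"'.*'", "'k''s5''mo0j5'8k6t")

["'k''s5''mo0j5'"]

No capturing groups, so `findall` returns the 1 full match string.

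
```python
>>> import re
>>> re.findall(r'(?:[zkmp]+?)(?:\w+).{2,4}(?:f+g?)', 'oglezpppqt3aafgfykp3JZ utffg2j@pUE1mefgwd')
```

['zpppqt3aafgfykp3JZ utffg', 'pUE1mefg']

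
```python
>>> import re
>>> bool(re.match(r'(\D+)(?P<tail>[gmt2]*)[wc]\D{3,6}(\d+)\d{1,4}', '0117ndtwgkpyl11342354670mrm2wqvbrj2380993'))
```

False

The pattern matches one or more of a non-digit (captured); then zero or more of one of [gmt2] (captured as 'tail'); then one of [wc], then 3 to 6 of a non-digit; then one or more of a digit (captured); then 1 to 4 of a digit.
`match` is anchored at position 0; if the pattern doesn't fit there, it returns None.
Here position 0 doesn't satisfy it, so the call returns None, and `bool(None)` is False.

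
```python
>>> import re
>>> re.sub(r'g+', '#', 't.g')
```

The pattern matches one or more of a literal 'g'.
`sub` substitutes '#' at each match site.

't.#'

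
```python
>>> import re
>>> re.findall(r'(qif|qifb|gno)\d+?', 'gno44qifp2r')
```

['gno']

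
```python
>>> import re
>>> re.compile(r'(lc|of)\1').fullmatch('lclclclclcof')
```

None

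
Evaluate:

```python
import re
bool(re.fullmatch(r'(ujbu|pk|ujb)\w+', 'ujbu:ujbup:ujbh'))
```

False

`re.fullmatch` is like wrapping the pattern in `^…$` (in single-line mode).
Here there's no way to consume every character, so the call returns None, and `bool(None)` is False.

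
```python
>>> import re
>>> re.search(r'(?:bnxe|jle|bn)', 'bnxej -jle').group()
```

The regex engine tests alternatives in the order written; an earlier branch that matches wins even if a later one would match more.
`re.search` scans for the first position where the pattern succeeds.
The match spans [0:4] → 'bnxe'.

'bnxe'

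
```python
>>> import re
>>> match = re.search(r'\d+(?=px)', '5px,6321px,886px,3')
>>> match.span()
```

(0, 1)

The lookaround is zero-width — it requires the adjacent text to match without consuming it, so the asserted text isn't part of the match.
Unlike `match`, `search` isn't anchored — it looks for the pattern anywhere in the string.
The match spans [0:1] → '5'.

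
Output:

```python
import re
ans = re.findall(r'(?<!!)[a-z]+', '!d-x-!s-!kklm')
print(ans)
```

Because the assertion is negative and zero-width, positions next to the forbidden text are skipped.
Walking the string: at [3:4] → 'x'; at [10:13] → 'klm'.
`findall` yields the raw match text (2 of them) because the pattern has no groups.

['x', 'klm']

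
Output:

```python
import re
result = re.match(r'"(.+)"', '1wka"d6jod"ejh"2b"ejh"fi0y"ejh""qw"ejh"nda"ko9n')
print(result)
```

None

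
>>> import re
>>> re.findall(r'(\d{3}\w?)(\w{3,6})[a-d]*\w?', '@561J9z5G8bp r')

[('561J', '9z5G8b')]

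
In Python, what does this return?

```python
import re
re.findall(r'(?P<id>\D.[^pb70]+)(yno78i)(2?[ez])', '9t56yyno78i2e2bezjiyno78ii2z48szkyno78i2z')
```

[('t56y', 'yno78i', '2e'), ('o78ii2z48szk', 'yno78i', '2z')]

Multiple groups make `findall` return tuples — one 3-tuple for each match.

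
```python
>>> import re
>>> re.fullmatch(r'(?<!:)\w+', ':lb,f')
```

None

The negative lookaround is zero-width — it rules out positions where the adjacent text would match, without consuming anything.
`re.fullmatch` is like wrapping the pattern in `^…$` (in single-line mode).
Here the string isn't matched end-to-end, so the call returns None.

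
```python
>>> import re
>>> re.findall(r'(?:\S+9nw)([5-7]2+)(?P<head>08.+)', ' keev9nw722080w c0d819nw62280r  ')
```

[('722', '080w c0d819nw62280r  ')]

`findall` packs the 2 group values into a tuple for every match.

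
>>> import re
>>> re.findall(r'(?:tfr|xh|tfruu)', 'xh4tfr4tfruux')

The regex engine tests alternatives in the order written; an earlier branch that matches wins even if a later one would match more.
Scanning left to right: at [0:2] → 'xh'; at [3:6] → 'tfr'; at [7:10] → 'tfr'.
With no groups in the pattern, `findall` gives back each whole match — 3 here.

['xh', 'tfr', 'tfr']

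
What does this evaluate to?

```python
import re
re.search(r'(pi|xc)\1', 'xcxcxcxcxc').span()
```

(0, 4)

`\1` has to match the exact text group 1 already captured.
The match spans [0:4] → 'xcxc'.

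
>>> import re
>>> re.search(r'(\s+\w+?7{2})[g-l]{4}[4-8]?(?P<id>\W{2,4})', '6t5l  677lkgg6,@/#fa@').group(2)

',@/#'

The match spans [4:18] → '  677lkgg6,@/#'.
Captured: group 1 = '  677', group 2 = ',@/#'.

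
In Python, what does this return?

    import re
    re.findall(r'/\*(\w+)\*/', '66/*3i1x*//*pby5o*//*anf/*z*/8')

Matches: at [2:10] match '/*3i1x*/', group 1 = '3i1x'; at [10:19] match '/*pby5o*/', group 1 = 'pby5o'; at [24:29] match '/*z*/', group 1 = 'z'.
Because there's exactly one group, `findall` drops the full match and keeps group 1 from each hit.

['3i1x', 'pby5o', 'z']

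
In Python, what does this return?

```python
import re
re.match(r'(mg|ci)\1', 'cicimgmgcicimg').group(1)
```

After group 1 captures some text, `\1` only succeeds where that same text appears again.
With `match`, the pattern is implicitly anchored at the beginning.
The match spans [0:4] → 'cici'.
Captured: group 1 = 'ci'.

'ci'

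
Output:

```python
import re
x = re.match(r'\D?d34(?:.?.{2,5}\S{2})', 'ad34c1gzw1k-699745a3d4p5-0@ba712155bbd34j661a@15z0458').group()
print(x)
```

This matches optionally a non-digit, then the literal 'd34'; then optionally any character, then 2 to 5 of any character, then exactly 2 of a non-whitespace character (non-capturing group).
With `match`, the pattern is implicitly anchored at the beginning.
The match spans [0:12] → 'ad34c1gzw1k-'.

ad34c1gzw1k-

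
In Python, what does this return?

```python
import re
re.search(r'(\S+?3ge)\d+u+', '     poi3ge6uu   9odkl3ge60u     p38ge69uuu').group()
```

'poi3ge6uu'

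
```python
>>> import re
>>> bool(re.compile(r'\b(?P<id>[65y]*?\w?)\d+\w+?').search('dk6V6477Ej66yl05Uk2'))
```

Here nothing in the string fits, so the call returns None, and `bool(None)` is False.

False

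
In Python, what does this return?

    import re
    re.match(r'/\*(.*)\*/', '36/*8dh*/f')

None

`match` is anchored at position 0; if the pattern doesn't fit there, it returns None.
Here position 0 doesn't satisfy it, so the call returns None.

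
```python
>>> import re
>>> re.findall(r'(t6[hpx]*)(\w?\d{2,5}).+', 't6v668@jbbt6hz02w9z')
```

[('t6', 'v668')]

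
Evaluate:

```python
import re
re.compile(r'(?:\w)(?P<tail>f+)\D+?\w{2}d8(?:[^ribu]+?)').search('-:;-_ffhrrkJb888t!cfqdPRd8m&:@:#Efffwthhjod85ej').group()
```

'cfqdPRd8m'

Because the quantifier is non-greedy, it stops expanding at the earliest point where the rest of the pattern can succeed.
The match spans [18:27] → 'cfqdPRd8m'.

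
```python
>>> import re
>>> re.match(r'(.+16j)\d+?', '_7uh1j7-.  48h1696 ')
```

None

The pattern matches one or more of any character, then the literal '16j' (captured); then one or more of a digit (lazy).
`re.match` won't scan ahead — the pattern has to work from the very first character.
Here the pattern fails at index 0, so the call returns None.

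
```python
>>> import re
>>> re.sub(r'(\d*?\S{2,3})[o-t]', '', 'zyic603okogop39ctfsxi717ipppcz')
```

'zyicpfsxippcz'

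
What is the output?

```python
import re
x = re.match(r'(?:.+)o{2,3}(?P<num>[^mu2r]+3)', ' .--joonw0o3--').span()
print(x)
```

(0, 12)

Pattern: one or more of any character (non-capturing group); then 2 to 3 of a literal 'o'; then one or more of any character except [mu2r], then a literal '3' (captured as 'num').
`match` is anchored at position 0; if the pattern doesn't fit there, it returns None.
The match spans [0:12] → ' .--joonw0o3'.
Captured: group 1 = 'nw0o3'.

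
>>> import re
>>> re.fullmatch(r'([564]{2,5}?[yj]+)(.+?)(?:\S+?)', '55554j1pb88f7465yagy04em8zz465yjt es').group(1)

The pattern matches 2 to 5 of one of [564] (lazy), then one or more of one of [yj] (captured); then one or more of any character (lazy) (captured); then one or more of a non-whitespace character (lazy) (non-capturing group).
Lazy quantifiers expand one character at a time until the remainder of the pattern can match.
For `fullmatch`, every character of the input must be accounted for by the pattern.
The match spans [0:36] → '55554j1pb88f7465yagy04em8zz465yjt es'.
Captured: group 1 = '55554j', group 2 = '1pb88f7465yagy04em8zz465yjt '.

'55554j'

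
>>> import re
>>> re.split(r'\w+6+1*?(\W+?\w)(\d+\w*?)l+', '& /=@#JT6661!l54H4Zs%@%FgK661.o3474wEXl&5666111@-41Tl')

Pattern: one or more of a word character; then one or more of a literal '6', then zero or more of a literal '1' (lazy); then one or more of a non-word character (lazy), then a word character (captured); then one or more of a digit, then zero or more of a word character (lazy) (captured); then one or more of a literal 'l'.
Matches to split on: at [23:39] → 'FgK661.o3474wEXl'; at [40:53] → '5666111@-41Tl'.
The group in the pattern means `split` returns the separators' captures alongside the pieces.

['& /=@#JT6661!l54H4Zs%@%', '.o', '3474wEX', '&', '@-4', '1T', '']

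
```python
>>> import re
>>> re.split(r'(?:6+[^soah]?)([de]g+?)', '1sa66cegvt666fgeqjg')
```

['1sa', 'eg', 'vt666fgeqjg']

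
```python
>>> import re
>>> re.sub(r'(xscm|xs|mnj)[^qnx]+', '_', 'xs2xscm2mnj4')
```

Matches: at [0:3] → 'xs2'; at [3:9] → 'xscm2m'.
`sub` substitutes '_' at each match site.

'__nj4'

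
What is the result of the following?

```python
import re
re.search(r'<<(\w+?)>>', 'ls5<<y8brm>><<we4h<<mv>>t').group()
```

'<<y8brm>>'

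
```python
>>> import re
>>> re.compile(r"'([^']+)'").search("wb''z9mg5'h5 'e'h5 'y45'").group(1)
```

The match spans [3:10] → "'z9mg5'".
Captured: group 1 = 'z9mg5'.

'z9mg5'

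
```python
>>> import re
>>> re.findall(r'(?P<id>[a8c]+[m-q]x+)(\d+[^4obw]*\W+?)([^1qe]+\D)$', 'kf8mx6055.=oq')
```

[('8mx', '6055.=', 'oq')]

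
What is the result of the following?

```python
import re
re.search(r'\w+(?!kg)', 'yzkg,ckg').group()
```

'yzkg'

The negative lookahead/lookbehind blocks any match where the forbidden context is present.
`re.search` tries every starting position until one works.
The match spans [0:4] → 'yzkg'.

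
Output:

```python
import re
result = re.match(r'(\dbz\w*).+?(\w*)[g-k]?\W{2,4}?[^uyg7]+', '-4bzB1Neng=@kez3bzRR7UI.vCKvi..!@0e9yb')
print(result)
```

None

`re.match` won't scan ahead — the pattern has to work from the very first character.
Here the pattern fails at index 0, so the call returns None.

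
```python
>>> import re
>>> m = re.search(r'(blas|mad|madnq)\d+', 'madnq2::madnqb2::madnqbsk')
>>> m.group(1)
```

'madnq'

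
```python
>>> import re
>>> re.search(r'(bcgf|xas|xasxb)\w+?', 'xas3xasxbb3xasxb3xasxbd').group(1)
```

'xas'

The match spans [0:4] → 'xas3'.
Captured: group 1 = 'xas'.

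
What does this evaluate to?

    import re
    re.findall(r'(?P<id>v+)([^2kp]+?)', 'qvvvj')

[('vvv', 'j')]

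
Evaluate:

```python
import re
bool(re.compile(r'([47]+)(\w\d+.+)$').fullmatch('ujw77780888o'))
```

False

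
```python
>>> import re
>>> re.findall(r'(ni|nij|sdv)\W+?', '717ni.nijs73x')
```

Walking the string: at [3:6] match 'ni.', group 1 = 'ni'.
Because there's exactly one group, `findall` drops the full match and keeps group 1 from the one hit.

['ni']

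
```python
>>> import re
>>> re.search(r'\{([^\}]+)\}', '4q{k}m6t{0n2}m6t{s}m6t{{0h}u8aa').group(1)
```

Unlike `match`, `search` isn't anchored — it looks for the pattern anywhere in the string.
The match spans [2:5] → '{k}'.
Captured: group 1 = 'k'.

'k'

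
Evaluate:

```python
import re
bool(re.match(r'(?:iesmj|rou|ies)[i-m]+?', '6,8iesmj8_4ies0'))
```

With `match`, the pattern is implicitly anchored at the beginning.
Here the string doesn't start with a match, so the call returns None, and `bool(None)` is False.

False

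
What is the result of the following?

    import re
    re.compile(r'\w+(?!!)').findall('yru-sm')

['yru', 'sm']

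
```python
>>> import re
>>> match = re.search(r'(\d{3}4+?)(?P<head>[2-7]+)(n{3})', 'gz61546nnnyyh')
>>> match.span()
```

The pattern matches exactly 3 of a digit, then one or more of the literal '4' (lazy) (captured); then one or more of a character in [2-7] (captured as 'head'); then exactly 3 of a literal 'n' (captured).
`re.search` scans for the first position where the pattern succeeds.
The match spans [2:10] → '61546nnn'.
Captured: group 1 = '6154', group 2 = '6', group 3 = 'nnn'.

(2, 10)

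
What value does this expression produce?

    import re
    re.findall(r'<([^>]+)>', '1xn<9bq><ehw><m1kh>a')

['9bq', 'ehw', 'm1kh']

Matches: at [3:8] match '<9bq>', group 1 = '9bq'; at [8:13] match '<ehw>', group 1 = 'ehw'; at [13:19] match '<m1kh>', group 1 = 'm1kh'.
Because there's exactly one group, `findall` drops the full match and keeps group 1 from each hit.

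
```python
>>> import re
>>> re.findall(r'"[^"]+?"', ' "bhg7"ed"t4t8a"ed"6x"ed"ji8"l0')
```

Walking the string: at [1:7] → '"bhg7"'; at [9:16] → '"t4t8a"'; at [18:22] → '"6x"'; at [24:29] → '"ji8"'.
With no groups in the pattern, `findall` gives back each whole match — 4 here.

['"bhg7"', '"t4t8a"', '"6x"', '"ji8"']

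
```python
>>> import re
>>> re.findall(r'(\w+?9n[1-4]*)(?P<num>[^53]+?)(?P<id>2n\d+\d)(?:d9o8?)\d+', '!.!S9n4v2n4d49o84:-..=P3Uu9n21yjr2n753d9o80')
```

The pattern matches one or more of a word character (lazy), then the literal '9n', then zero or more of a character in [1-4] (captured); then one or more of any character except [53] (lazy) (captured as 'num'); then the literal '2n', then one or more of a digit, then a digit (captured as 'id'); then the literal 'd9o', then optionally a literal '8' (non-capturing group); then one or more of a digit.
`findall` packs the 3 group values into a tuple for every match.

[('P3Uu9n21', 'yjr', '2n753')]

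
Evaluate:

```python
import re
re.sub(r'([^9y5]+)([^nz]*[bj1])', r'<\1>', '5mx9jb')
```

The pattern matches one or more of any character except [9y5] (captured); then zero or more of any character except [nz], then one of [bj1] (captured).
`\1` in the replacement pulls in group 1's text for each match.

'5<mx>'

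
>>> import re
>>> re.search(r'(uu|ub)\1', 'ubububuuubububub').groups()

('ub',)

After group 1 captures some text, `\1` only succeeds where that same text appears again.
`re.search` tries every starting position until one works.
The match spans [0:4] → 'ubub'.
Captured: group 1 = 'ub'.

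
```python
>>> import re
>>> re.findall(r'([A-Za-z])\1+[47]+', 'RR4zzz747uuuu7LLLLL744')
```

['R', 'z', 'u', 'L']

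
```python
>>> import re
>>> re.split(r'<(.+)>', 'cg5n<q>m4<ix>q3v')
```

['cg5n', 'q>m4<ix', 'q3v']

Matches to split on: at [4:13] → '<q>m4<ix>'.
With a capturing group present, the delimiter's captured portion is kept in the result list.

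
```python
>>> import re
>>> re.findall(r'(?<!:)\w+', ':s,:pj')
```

['j']

`(?!…)`/`(?<!…)` only lets a position through if the neighbouring text does NOT match; no characters are consumed.
Since nothing is captured, `findall` lists the 1 matched substring directly.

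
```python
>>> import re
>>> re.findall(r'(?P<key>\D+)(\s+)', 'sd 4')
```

Multiple groups make `findall` return tuples — one 2-tuple for the one match.

[('sd', ' ')]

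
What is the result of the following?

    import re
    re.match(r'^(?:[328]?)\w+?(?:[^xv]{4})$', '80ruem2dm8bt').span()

With `match`, the pattern is implicitly anchored at the beginning.
The match spans [0:12] → '80ruem2dm8bt'.

(0, 12)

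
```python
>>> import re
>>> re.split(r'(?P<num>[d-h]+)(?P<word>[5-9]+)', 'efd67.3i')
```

['', 'efd', '67', '.3i']

This matches one or more of a character in [d-h] (captured as 'num'); then one or more of a character in [5-9] (captured as 'word').
Matches to split on: at [0:5] → 'efd67'.
Because the pattern has a capturing group, `split` also inserts each captured text between the pieces.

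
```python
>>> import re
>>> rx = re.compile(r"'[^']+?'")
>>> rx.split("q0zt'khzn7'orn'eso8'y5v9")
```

['q0zt', 'orn', 'y5v9']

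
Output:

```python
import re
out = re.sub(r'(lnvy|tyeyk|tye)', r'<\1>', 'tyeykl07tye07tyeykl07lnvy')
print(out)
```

<tyeyk>l07<tye>07<tyeyk>l07<lnvy>

`|` is ordered: at each position the engine commits to the first alternative that works.
`\1` in the replacement pulls in group 1's text for each match.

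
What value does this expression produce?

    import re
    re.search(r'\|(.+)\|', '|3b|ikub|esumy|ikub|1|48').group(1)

'3b|ikub|esumy|ikub|1'

`re.search` scans for the first position where the pattern succeeds.
The match spans [0:22] → '|3b|ikub|esumy|ikub|1|'.
Captured: group 1 = '3b|ikub|esumy|ikub|1'.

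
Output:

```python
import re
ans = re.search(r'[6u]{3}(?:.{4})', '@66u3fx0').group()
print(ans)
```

The pattern matches exactly 3 of one of [6u]; then exactly 4 of any character (non-capturing group).
`re.search` tries every starting position until one works.
The match spans [1:8] → '66u3fx0'.

66u3fx0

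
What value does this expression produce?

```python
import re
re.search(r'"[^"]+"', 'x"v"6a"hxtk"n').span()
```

(1, 4)

The match spans [1:4] → '"v"'.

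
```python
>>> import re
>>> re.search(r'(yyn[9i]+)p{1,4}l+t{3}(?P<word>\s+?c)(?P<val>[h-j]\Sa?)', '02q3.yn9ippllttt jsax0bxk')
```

This matches the literal 'yyn', then one or more of one of [9i] (captured); then 1 to 4 of a literal 'p', then one or more of the literal 'l', then exactly 3 of the literal 't'; then one or more of whitespace (lazy), then a literal 'c' (captured as 'word'); then a character in [h-j], then a non-whitespace character, then optionally the literal 'a' (captured as 'val').
`re.search` tries every starting position until one works.
Here no position works, so the call returns None.

None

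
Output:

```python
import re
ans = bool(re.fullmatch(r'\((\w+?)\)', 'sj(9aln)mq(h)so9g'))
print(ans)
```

`re.fullmatch` is like wrapping the pattern in `^…$` (in single-line mode).
Here there's no way to consume every character, so the call returns None, and `bool(None)` is False.

False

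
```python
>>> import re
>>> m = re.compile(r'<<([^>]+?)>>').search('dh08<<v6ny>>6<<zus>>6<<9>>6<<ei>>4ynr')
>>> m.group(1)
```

'v6ny'

`re.search` scans for the first position where the pattern succeeds.
The match spans [4:12] → '<<v6ny>>'.
Captured: group 1 = 'v6ny'.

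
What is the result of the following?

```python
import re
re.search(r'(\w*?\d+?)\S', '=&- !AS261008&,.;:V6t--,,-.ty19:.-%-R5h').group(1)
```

'AS2'

The match spans [5:9] → 'AS26'.
Captured: group 1 = 'AS2'.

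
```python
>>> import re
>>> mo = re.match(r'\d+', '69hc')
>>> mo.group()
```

'69'

`re.match` only tries the pattern at the start of the string.
The match spans [0:2] → '69'.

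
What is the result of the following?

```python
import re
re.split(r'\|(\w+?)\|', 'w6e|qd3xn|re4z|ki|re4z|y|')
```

['w6e', 'qd3xn', 're4z', 'ki', 're4z', 'y', '']

Matches to split on: at [3:10] → '|qd3xn|'; at [14:18] → '|ki|'; at [22:25] → '|y|'.
With a capturing group present, the delimiter's captured portion is kept in the result list.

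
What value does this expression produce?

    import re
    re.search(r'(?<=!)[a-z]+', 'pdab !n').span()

The lookaround is zero-width — it requires the adjacent text to match without consuming it, so the asserted text isn't part of the match.
Unlike `match`, `search` isn't anchored — it looks for the pattern anywhere in the string.
The match spans [6:7] → 'n'.

(6, 7)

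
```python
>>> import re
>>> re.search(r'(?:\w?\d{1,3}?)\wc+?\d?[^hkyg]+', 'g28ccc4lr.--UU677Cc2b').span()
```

The pattern matches optionally a word character, then 1 to 3 of a digit (lazy) (non-capturing group); then a word character, then one or more of a literal 'c' (lazy); then optionally a digit, then one or more of any character except [hkyg].
`search` walks the string left to right and returns the first match it finds.
The match spans [0:21] → 'g28ccc4lr.--UU677Cc2b'.

(0, 21)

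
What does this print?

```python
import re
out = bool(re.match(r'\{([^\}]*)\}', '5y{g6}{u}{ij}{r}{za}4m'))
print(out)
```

False

`re.match` only tries the pattern at the start of the string.
Here the pattern fails at index 0, so the call returns None, and `bool(None)` is False.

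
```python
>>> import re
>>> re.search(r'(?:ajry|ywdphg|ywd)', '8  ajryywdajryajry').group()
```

`search` walks the string left to right and returns the first match it finds.
The match spans [3:7] → 'ajry'.

'ajry'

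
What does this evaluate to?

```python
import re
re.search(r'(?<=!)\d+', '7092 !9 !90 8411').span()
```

The positive lookaround only admits positions where the adjacent text matches; those characters stay outside the span.
The match spans [6:7] → '9'.

(6, 7)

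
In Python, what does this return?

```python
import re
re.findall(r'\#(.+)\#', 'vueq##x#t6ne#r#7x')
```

['#x#t6ne#r']

Matches: at [4:15] match '##x#t6ne#r#', group 1 = '#x#t6ne#r'.
Because there's exactly one group, `findall` drops the full match and keeps group 1 from the one hit.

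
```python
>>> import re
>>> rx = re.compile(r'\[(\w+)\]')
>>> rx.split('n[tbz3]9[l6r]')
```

Because the pattern has a capturing group, `split` also inserts each captured text between the pieces.

['n', 'tbz3', '9', 'l6r', '']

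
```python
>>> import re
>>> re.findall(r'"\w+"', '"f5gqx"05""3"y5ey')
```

['"f5gqx"', '"3"']

No capturing groups, so `findall` returns the 2 full match strings.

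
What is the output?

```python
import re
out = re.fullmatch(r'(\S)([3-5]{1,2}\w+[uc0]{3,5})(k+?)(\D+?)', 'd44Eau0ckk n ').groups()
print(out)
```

The pattern matches a non-whitespace character (captured); then 1 to 2 of a character in [3-5], then one or more of a word character, then 3 to 5 of one of [uc0] (captured); then one or more of a literal 'k' (lazy) (captured); then one or more of a non-digit (lazy) (captured).
Because the quantifier is non-greedy, it stops expanding at the earliest point where the rest of the pattern can succeed.
`fullmatch` succeeds only if the pattern covers the string from start to end.
The match spans [0:13] → 'd44Eau0ckk n '.
Captured: group 1 = 'd', group 2 = '44Eau0c', group 3 = 'k', group 4 = 'k n '.

('d', '44Eau0c', 'k', 'k n ')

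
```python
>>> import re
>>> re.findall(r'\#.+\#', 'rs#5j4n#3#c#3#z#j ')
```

['#5j4n#3#c#3#z#']

Matches: at [2:16] → '#5j4n#3#c#3#z#'.
Since nothing is captured, `findall` lists the 1 matched substring directly.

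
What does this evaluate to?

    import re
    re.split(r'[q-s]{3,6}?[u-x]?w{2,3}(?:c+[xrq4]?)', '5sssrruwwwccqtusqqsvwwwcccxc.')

['5', 'tu', 'c.']

Splitting on the pattern gives 3 pieces.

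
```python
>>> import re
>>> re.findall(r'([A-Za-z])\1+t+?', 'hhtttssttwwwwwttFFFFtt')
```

`\1` is not a pattern — it's the concrete string captured by group 1, re-applied verbatim.
Scanning left to right: at [0:3] match 'hht', group 1 = 'h'; at [5:8] match 'sst', group 1 = 's'; at [9:15] match 'wwwwwt', group 1 = 'w'; at [16:21] match 'FFFFt', group 1 = 'F'.
One capturing group, so `findall` returns just the captured substring from each match — 4 in all.

['h', 's', 'w', 'F']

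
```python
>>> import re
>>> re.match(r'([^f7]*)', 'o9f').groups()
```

('o9',)

Pattern: zero or more of any character except [f7] (captured).
`re.match` only tries the pattern at the start of the string.
The match spans [0:2] → 'o9'.
Captured: group 1 = 'o9'.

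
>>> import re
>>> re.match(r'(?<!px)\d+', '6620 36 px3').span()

(0, 4)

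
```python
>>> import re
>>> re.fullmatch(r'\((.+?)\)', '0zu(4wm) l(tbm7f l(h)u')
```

`fullmatch` succeeds only if the pattern covers the string from start to end.
Here the string isn't matched end-to-end, so the call returns None.

None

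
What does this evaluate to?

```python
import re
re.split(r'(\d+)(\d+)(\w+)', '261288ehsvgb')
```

['', '26128', '8', 'ehsvgb', '']

The pattern matches one or more of a digit (captured); then one or more of a digit (captured); then one or more of a word character (captured).
Matches to split on: at [0:12] → '261288ehsvgb'.
The group in the pattern means `split` returns the separators' captures alongside the pieces.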